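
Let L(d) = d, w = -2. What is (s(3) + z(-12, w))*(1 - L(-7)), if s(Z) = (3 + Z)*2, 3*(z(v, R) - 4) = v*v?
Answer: 512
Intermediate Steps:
z(v, R) = 4 + v²/3 (z(v, R) = 4 + (v*v)/3 = 4 + v²/3)
s(Z) = 6 + 2*Z
(s(3) + z(-12, w))*(1 - L(-7)) = ((6 + 2*3) + (4 + (⅓)*(-12)²))*(1 - 1*(-7)) = ((6 + 6) + (4 + (⅓)*144))*(1 + 7) = (12 + (4 + 48))*8 = (12 + 52)*8 = 64*8 = 512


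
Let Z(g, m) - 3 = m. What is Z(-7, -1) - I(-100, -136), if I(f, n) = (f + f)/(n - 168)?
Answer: 51/38 ≈ 1.3421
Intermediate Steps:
I(f, n) = 2*f/(-168 + n) (I(f, n) = (2*f)/(-168 + n) = 2*f/(-168 + n))
Z(g, m) = 3 + m
Z(-7, -1) - I(-100, -136) = (3 - 1) - 2*(-100)/(-168 - 136) = 2 - 2*(-100)/(-304) = 2 - 2*(-100)*(-1)/304 = 2 - 1*25/38 = 2 - 25/38 = 51/38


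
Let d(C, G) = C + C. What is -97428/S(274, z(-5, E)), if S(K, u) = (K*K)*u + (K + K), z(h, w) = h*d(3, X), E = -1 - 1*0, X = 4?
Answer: 24357/562933 ≈ 0.043268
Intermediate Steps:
E = -1 (E = -1 + 0 = -1)
d(C, G) = 2*C
z(h, w) = 6*h (z(h, w) = h*(2*3) = h*6 = 6*h)
S(K, u) = 2*K + u*K² (S(K, u) = K²*u + 2*K = u*K² + 2*K = 2*K + u*K²)
-97428/S(274, z(-5, E)) = -97428*1/(274*(2 + 274*(6*(-5)))) = -97428*1/(274*(2 + 274*(-30))) = -97428*1/(274*(2 - 8220)) = -97428/(274*(-8218)) = -97428/(-2251732) = -97428*(-1/2251732) = 24357/562933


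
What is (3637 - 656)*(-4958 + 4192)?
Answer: -2283446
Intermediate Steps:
(3637 - 656)*(-4958 + 4192) = 2981*(-766) = -2283446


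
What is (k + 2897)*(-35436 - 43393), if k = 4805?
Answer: -607140958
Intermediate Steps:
(k + 2897)*(-35436 - 43393) = (4805 + 2897)*(-35436 - 43393) = 7702*(-78829) = -607140958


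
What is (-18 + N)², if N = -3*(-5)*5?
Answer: 3249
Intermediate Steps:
N = 75 (N = 15*5 = 75)
(-18 + N)² = (-18 + 75)² = 57² = 3249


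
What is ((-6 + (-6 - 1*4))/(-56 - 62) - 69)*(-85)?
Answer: 345355/59 ≈ 5853.5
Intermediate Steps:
((-6 + (-6 - 1*4))/(-56 - 62) - 69)*(-85) = ((-6 + (-6 - 4))/(-118) - 69)*(-85) = ((-6 - 10)*(-1/118) - 69)*(-85) = (-16*(-1/118) - 69)*(-85) = (8/59 - 69)*(-85) = -4063/59*(-85) = 345355/59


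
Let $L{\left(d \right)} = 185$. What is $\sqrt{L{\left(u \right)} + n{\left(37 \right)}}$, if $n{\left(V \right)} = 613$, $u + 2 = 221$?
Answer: $\sqrt{798} \approx 28.249$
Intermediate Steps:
$u = 219$ ($u = -2 + 221 = 219$)
$\sqrt{L{\left(u \right)} + n{\left(37 \right)}} = \sqrt{185 + 613} = \sqrt{798}$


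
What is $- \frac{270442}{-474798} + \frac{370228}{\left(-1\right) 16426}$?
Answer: $- \frac{42835308413}{1949757987} \approx -21.97$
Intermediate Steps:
$- \frac{270442}{-474798} + \frac{370228}{\left(-1\right) 16426} = \left(-270442\right) \left(- \frac{1}{474798}\right) + \frac{370228}{-16426} = \frac{135221}{237399} + 370228 \left(- \frac{1}{16426}\right) = \frac{135221}{237399} - \frac{185114}{8213} = - \frac{42835308413}{1949757987}$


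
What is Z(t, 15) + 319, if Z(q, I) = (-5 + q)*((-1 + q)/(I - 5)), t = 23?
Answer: 1793/5 ≈ 358.60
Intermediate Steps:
Z(q, I) = (-1 + q)*(-5 + q)/(-5 + I) (Z(q, I) = (-5 + q)*((-1 + q)/(-5 + I)) = (-1 + q)*(-5 + q)/(-5 + I))
Z(t, 15) + 319 = (5 + 23**2 - 6*23)/(-5 + 15) + 319 = (5 + 529 - 138)/10 + 319 = (1/10)*396 + 319 = 198/5 + 319 = 1793/5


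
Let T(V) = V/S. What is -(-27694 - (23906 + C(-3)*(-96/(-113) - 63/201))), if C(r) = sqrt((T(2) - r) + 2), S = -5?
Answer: 51600 + 4059*sqrt(115)/37855 ≈ 51601.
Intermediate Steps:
T(V) = -V/5 (T(V) = V/(-5) = V*(-1/5) = -V/5)
C(r) = sqrt(8/5 - r) (C(r) = sqrt((-1/5*2 - r) + 2) = sqrt((-2/5 - r) + 2) = sqrt(8/5 - r))
-(-27694 - (23906 + C(-3)*(-96/(-113) - 63/201))) = -(-27694 - (23906 + (sqrt(40 - 25*(-3))/5)*(-96/(-113) - 63/201))) = -(-27694 - (23906 + (sqrt(40 + 75)/5)*(-96*(-1/113) - 63*1/201))) = -(-27694 - (23906 + (sqrt(115)/5)*(96/113 - 21/67))) = -(-27694 - (23906 + (sqrt(115)/5)*(4059/7571))) = -(-27694 - (23906 + 4059*sqrt(115)/37855)) = -(-27694 + (-23906 - 4059*sqrt(115)/37855)) = -(-51600 - 4059*sqrt(115)/37855) = 51600 + 4059*sqrt(115)/37855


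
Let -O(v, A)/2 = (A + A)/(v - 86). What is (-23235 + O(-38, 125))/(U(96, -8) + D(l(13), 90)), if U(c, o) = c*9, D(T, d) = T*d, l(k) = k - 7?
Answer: -180040/10881 ≈ -16.546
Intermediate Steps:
l(k) = -7 + k
U(c, o) = 9*c
O(v, A) = -4*A/(-86 + v) (O(v, A) = -2*(A + A)/(v - 86) = -2*2*A/(-86 + v) = -4*A/(-86 + v))
(-23235 + O(-38, 125))/(U(96, -8) + D(l(13), 90)) = (-23235 - 4*125/(-86 - 38))/(9*96 + (-7 + 13)*90) = (-23235 - 4*125/(-124))/(864 + 6*90) = (-23235 - 4*125*(-1/124))/(864 + 540) = (-23235 + 125/31)/1404 = -720160/31*1/1404 = -180040/10881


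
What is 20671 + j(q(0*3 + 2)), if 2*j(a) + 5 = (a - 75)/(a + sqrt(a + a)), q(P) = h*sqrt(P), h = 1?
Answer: (-75 + 41337*2**(3/4) + 41338*sqrt(2))/(2*(sqrt(2) + 2**(3/4))) ≈ 20657.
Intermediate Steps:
q(P) = sqrt(P) (q(P) = 1*sqrt(P) = sqrt(P))
j(a) = -5/2 + (-75 + a)/(2*(a + sqrt(2)*sqrt(a))) (j(a) = -5/2 + ((a - 75)/(a + sqrt(a + a)))/2 = -5/2 + ((-75 + a)/(a + sqrt(2*a)))/2 = -5/2 + ((-75 + a)/(a + sqrt(2)*sqrt(a)))/2 = -5/2 + (-75 + a)/(2*(a + sqrt(2)*sqrt(a))))
20671 + j(q(0*3 + 2)) = 20671 + (-75 - 4*sqrt(0*3 + 2) - 5*sqrt(2)*sqrt(sqrt(0*3 + 2)))/(2*(sqrt(0*3 + 2) + sqrt(2)*sqrt(sqrt(0*3 + 2)))) = 20671 + (-75 - 4*sqrt(0 + 2) - 5*sqrt(2)*sqrt(sqrt(0 + 2)))/(2*(sqrt(0 + 2) + sqrt(2)*sqrt(sqrt(0 + 2)))) = 20671 + (-75 - 4*sqrt(2) - 5*sqrt(2)*sqrt(sqrt(2)))/(2*(sqrt(2) + sqrt(2)*sqrt(sqrt(2)))) = 20671 + (-75 - 4*sqrt(2) - 5*sqrt(2)*2**(1/4))/(2*(sqrt(2) + sqrt(2)*2**(1/4))) = 20671 + (-75 - 4*sqrt(2) - 5*2**(3/4))/(2*(sqrt(2) + 2**(3/4))) = 20671 + (-75 - 5*2**(3/4) - 4*sqrt(2))/(2*(sqrt(2) + 2**(3/4)))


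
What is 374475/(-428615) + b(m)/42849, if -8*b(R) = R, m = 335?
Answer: -25702124045/29385158616 ≈ -0.87466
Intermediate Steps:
b(R) = -R/8
374475/(-428615) + b(m)/42849 = 374475/(-428615) - 1/8*335/42849 = 374475*(-1/428615) - 335/8*1/42849 = -74895/85723 - 335/342792 = -25702124045/29385158616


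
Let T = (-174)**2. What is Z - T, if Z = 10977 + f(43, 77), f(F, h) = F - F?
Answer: -19299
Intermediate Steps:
f(F, h) = 0
Z = 10977 (Z = 10977 + 0 = 10977)
T = 30276
Z - T = 10977 - 1*30276 = 10977 - 30276 = -19299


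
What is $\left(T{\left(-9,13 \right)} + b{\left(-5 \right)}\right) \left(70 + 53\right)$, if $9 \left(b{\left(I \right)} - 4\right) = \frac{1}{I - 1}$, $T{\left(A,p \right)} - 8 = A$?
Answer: $\frac{6601}{18} \approx 366.72$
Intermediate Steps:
$T{\left(A,p \right)} = 8 + A$
$b{\left(I \right)} = 4 + \frac{1}{9 \left(-1 + I\right)}$ ($b{\left(I \right)} = 4 + \frac{1}{9 \left(I - 1\right)} = 4 + \frac{1}{9 \left(-1 + I\right)}$)
$\left(T{\left(-9,13 \right)} + b{\left(-5 \right)}\right) \left(70 + 53\right) = \left(\left(8 - 9\right) + \frac{-35 + 36 \left(-5\right)}{9 \left(-1 - 5\right)}\right) \left(70 + 53\right) = \left(-1 + \frac{-35 - 180}{9 \left(-6\right)}\right) 123 = \left(-1 + \frac{1}{9} \left(- \frac{1}{6}\right) \left(-215\right)\right) 123 = \left(-1 + \frac{215}{54}\right) 123 = \frac{161}{54} \cdot 123 = \frac{6601}{18}$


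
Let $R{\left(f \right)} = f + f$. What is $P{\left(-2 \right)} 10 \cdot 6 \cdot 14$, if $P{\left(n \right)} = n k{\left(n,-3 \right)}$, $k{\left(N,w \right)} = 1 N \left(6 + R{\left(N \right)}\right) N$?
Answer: $-13440$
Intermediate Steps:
$R{\left(f \right)} = 2 f$
$k{\left(N,w \right)} = N^{2} \left(6 + 2 N\right)$ ($k{\left(N,w \right)} = 1 N \left(6 + 2 N\right) N = N N \left(6 + 2 N\right) = N^{2} \left(6 + 2 N\right)$)
$P{\left(n \right)} = 2 n^{3} \left(3 + n\right)$ ($P{\left(n \right)} = n 2 n^{2} \left(3 + n\right) = 2 n^{3} \left(3 + n\right)$)
$P{\left(-2 \right)} 10 \cdot 6 \cdot 14 = 2 \left(-2\right)^{3} \left(3 - 2\right) 10 \cdot 6 \cdot 14 = 2 \left(-8\right) 1 \cdot 60 \cdot 14 = \left(-16\right) 60 \cdot 14 = \left(-960\right) 14 = -13440$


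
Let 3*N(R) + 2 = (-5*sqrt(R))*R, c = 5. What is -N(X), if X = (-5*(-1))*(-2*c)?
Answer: 2/3 - 1250*I*sqrt(2)/3 ≈ 0.66667 - 589.26*I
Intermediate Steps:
X = -50 (X = (-5*(-1))*(-2*5) = 5*(-10) = -50)
N(R) = -2/3 - 5*R**(3/2)/3 (N(R) = -2/3 + ((-5*sqrt(R))*R)/3 = -2/3 + (-5*R**(3/2))/3 = -2/3 - 5*R**(3/2)/3)
-N(X) = -(-2/3 - (-1250)*I*sqrt(2)/3) = -(-2/3 + 1250*I*sqrt(2)/3) = 2/3 - 1250*I*sqrt(2)/3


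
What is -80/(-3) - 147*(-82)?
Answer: 36242/3 ≈ 12081.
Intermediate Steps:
-80/(-3) - 147*(-82) = -80*(-1)/3 + 12054 = -16*(-5/3) + 12054 = 80/3 + 12054 = 36242/3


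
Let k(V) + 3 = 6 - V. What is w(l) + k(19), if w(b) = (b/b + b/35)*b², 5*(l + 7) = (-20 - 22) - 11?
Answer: 603728/4375 ≈ 137.99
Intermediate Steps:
k(V) = 3 - V (k(V) = -3 + (6 - V) = 3 - V)
l = -88/5 (l = -7 + ((-20 - 22) - 11)/5 = -7 + (-42 - 11)/5 = -7 + (⅕)*(-53) = -7 - 53/5 = -88/5 ≈ -17.600)
w(b) = b²*(1 + b/35) (w(b) = (1 + b*(1/35))*b² = (1 + b/35)*b² = b²*(1 + b/35))
w(l) + k(19) = (-88/5)²*(35 - 88/5)/35 + (3 - 1*19) = (1/35)*(7744/25)*(87/5) + (3 - 19) = 673728/4375 - 16 = 603728/4375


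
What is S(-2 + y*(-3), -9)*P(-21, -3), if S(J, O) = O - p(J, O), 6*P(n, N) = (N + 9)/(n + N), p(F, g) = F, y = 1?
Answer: ⅙ ≈ 0.16667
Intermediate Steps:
P(n, N) = (9 + N)/(6*(N + n)) (P(n, N) = ((N + 9)/(n + N))/6 = ((9 + N)/(N + n))/6 = (9 + N)/(6*(N + n)))
S(J, O) = O - J
S(-2 + y*(-3), -9)*P(-21, -3) = (-9 - (-2 + 1*(-3)))*((9 - 3)/(6*(-3 - 21))) = (-9 - (-2 - 3))*((⅙)*6/(-24)) = (-9 - 1*(-5))*((⅙)*(-1/24)*6) = (-9 + 5)*(-1/24) = -4*(-1/24) = ⅙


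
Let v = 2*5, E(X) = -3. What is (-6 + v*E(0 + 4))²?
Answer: 1296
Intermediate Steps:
v = 10
(-6 + v*E(0 + 4))² = (-6 + 10*(-3))² = (-6 - 30)² = (-36)² = 1296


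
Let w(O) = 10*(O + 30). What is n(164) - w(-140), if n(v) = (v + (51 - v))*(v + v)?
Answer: 17828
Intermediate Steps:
w(O) = 300 + 10*O (w(O) = 10*(30 + O) = 300 + 10*O)
n(v) = 102*v (n(v) = 51*(2*v) = 102*v)
n(164) - w(-140) = 102*164 - (300 + 10*(-140)) = 16728 - (300 - 1400) = 16728 - 1*(-1100) = 16728 + 1100 = 17828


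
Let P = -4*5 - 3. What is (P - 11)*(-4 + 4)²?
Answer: 0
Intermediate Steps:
P = -23 (P = -20 - 3 = -23)
(P - 11)*(-4 + 4)² = (-23 - 11)*(-4 + 4)² = -34*0² = -34*0 = 0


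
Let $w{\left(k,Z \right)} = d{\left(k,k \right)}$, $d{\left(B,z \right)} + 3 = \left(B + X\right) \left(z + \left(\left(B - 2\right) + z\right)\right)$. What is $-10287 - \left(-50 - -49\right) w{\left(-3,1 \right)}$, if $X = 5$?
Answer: $-10312$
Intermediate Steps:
$d{\left(B,z \right)} = -3 + \left(5 + B\right) \left(-2 + B + 2 z\right)$ ($d{\left(B,z \right)} = -3 + \left(B + 5\right) \left(z + \left(\left(B - 2\right) + z\right)\right) = -3 + \left(5 + B\right) \left(z + \left(\left(-2 + B\right) + z\right)\right) = -3 + \left(5 + B\right) \left(z + \left(-2 + B + z\right)\right) = -3 + \left(5 + B\right) \left(-2 + B + 2 z\right)$)
$w{\left(k,Z \right)} = -13 + 3 k^{2} + 13 k$ ($w{\left(k,Z \right)} = -13 + k^{2} + 3 k + 10 k + 2 k k = -13 + k^{2} + 3 k + 10 k + 2 k^{2} = -13 + 3 k^{2} + 13 k$)
$-10287 - \left(-50 - -49\right) w{\left(-3,1 \right)} = -10287 - \left(-50 - -49\right) \left(-13 + 3 \left(-3\right)^{2} + 13 \left(-3\right)\right) = -10287 - \left(-50 + 49\right) \left(-13 + 3 \cdot 9 - 39\right) = -10287 - - (-13 + 27 - 39) = -10287 - \left(-1\right) \left(-25\right) = -10287 - 25 = -10312$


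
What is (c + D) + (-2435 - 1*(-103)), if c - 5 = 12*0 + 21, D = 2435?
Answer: 129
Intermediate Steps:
c = 26 (c = 5 + (12*0 + 21) = 5 + (0 + 21) = 5 + 21 = 26)
(c + D) + (-2435 - 1*(-103)) = (26 + 2435) + (-2435 - 1*(-103)) = 2461 + (-2435 + 103) = 2461 - 2332 = 129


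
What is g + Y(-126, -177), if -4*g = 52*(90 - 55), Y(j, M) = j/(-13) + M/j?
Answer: -242371/546 ≈ -443.90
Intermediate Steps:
Y(j, M) = -j/13 + M/j (Y(j, M) = j*(-1/13) + M/j = -j/13 + M/j)
g = -455 (g = -13*(90 - 55) = -13*35 = -1/4*1820 = -455)
g + Y(-126, -177) = -455 + (-1/13*(-126) - 177/(-126)) = -455 + (126/13 - 177*(-1/126)) = -455 + (126/13 + 59/42) = -455 + 6059/546 = -242371/546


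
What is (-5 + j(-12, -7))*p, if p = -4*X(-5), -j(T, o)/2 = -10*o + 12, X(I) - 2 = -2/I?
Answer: 8112/5 ≈ 1622.4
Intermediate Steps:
X(I) = 2 - 2/I
j(T, o) = -24 + 20*o (j(T, o) = -2*(-10*o + 12) = -2*(12 - 10*o) = -24 + 20*o)
p = -48/5 (p = -4*(2 - 2/(-5)) = -4*(2 - 2*(-1/5)) = -4*(2 + 2/5) = -4*12/5 = -48/5 ≈ -9.6000)
(-5 + j(-12, -7))*p = (-5 + (-24 + 20*(-7)))*(-48/5) = (-5 + (-24 - 140))*(-48/5) = (-5 - 164)*(-48/5) = -169*(-48/5) = 8112/5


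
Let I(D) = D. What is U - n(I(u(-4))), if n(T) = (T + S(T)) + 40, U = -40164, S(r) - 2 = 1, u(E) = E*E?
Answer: -40223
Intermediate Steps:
u(E) = E²
S(r) = 3 (S(r) = 2 + 1 = 3)
n(T) = 43 + T (n(T) = (T + 3) + 40 = (3 + T) + 40 = 43 + T)
U - n(I(u(-4))) = -40164 - (43 + (-4)²) = -40164 - (43 + 16) = -40164 - 1*59 = -40164 - 59 = -40223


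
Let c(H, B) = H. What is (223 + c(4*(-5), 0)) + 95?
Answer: 298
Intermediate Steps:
(223 + c(4*(-5), 0)) + 95 = (223 + 4*(-5)) + 95 = (223 - 20) + 95 = 203 + 95 = 298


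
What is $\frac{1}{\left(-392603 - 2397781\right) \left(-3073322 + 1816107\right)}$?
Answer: $\frac{1}{3508112620560} \approx 2.8505 \cdot 10^{-13}$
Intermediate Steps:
$\frac{1}{\left(-392603 - 2397781\right) \left(-3073322 + 1816107\right)} = \frac{1}{\left(-2790384\right) \left(-1257215\right)} = \frac{1}{3508112620560}$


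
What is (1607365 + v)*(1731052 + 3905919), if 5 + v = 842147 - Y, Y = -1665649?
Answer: 23197015032476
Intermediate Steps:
v = 2507791 (v = -5 + (842147 - 1*(-1665649)) = -5 + (842147 + 1665649) = -5 + 2507796 = 2507791)
(1607365 + v)*(1731052 + 3905919) = (1607365 + 2507791)*(1731052 + 3905919) = 4115156*5636971 = 23197015032476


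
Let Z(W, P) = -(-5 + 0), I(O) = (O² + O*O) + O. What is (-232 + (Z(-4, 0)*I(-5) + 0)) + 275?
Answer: 268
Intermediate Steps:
I(O) = O + 2*O² (I(O) = (O² + O²) + O = 2*O² + O = O + 2*O²)
Z(W, P) = 5 (Z(W, P) = -1*(-5) = 5)
(-232 + (Z(-4, 0)*I(-5) + 0)) + 275 = (-232 + (5*(-5*(1 + 2*(-5))) + 0)) + 275 = (-232 + (5*(-5*(1 - 10)) + 0)) + 275 = (-232 + (5*(-5*(-9)) + 0)) + 275 = (-232 + (5*45 + 0)) + 275 = (-232 + (225 + 0)) + 275 = (-232 + 225) + 275 = -7 + 275 = 268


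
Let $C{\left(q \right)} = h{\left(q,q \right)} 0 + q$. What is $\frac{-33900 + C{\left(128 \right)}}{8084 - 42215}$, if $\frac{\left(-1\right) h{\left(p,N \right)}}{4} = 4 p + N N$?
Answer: $\frac{33772}{34131} \approx 0.98948$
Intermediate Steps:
$h{\left(p,N \right)} = - 16 p - 4 N^{2}$ ($h{\left(p,N \right)} = - 4 \left(4 p + N N\right) = - 4 \left(4 p + N^{2}\right) = - 4 \left(N^{2} + 4 p\right) = - 16 p - 4 N^{2}$)
$C{\left(q \right)} = q$ ($C{\left(q \right)} = \left(- 16 q - 4 q^{2}\right) 0 + q = 0 + q = q$)
$\frac{-33900 + C{\left(128 \right)}}{8084 - 42215} = \frac{-33900 + 128}{8084 - 42215} = - \frac{33772}{-34131} = \left(-33772\right) \left(- \frac{1}{34131}\right) = \frac{33772}{34131}$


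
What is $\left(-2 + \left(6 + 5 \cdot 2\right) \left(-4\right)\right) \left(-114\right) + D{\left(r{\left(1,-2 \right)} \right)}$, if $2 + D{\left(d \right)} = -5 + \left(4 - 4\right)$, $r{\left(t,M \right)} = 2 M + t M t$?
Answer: $7517$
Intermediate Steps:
$r{\left(t,M \right)} = 2 M + M t^{2}$ ($r{\left(t,M \right)} = 2 M + M t t = 2 M + M t^{2}$)
$D{\left(d \right)} = -7$ ($D{\left(d \right)} = -2 + \left(-5 + \left(4 - 4\right)\right) = -2 + \left(-5 + 0\right) = -2 - 5 = -7$)
$\left(-2 + \left(6 + 5 \cdot 2\right) \left(-4\right)\right) \left(-114\right) + D{\left(r{\left(1,-2 \right)} \right)} = \left(-2 + \left(6 + 5 \cdot 2\right) \left(-4\right)\right) \left(-114\right) - 7 = \left(-2 + \left(6 + 10\right) \left(-4\right)\right) \left(-114\right) - 7 = \left(-2 + 16 \left(-4\right)\right) \left(-114\right) - 7 = \left(-2 - 64\right) \left(-114\right) - 7 = \left(-66\right) \left(-114\right) - 7 = 7524 - 7 = 7517$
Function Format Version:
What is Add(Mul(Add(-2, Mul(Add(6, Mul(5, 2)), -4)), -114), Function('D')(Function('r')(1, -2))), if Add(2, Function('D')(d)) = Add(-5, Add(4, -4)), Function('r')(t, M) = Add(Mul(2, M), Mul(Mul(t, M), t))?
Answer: 7517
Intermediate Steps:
Function('r')(t, M) = Add(Mul(2, M), Mul(M, Pow(t, 2))) (Function('r')(t, M) = Add(Mul(2, M), Mul(Mul(M, t), t)) = Add(Mul(2, M), Mul(M, Pow(t, 2))))
Function('D')(d) = -7 (Function('D')(d) = Add(-2, Add(-5, Add(4, -4))) = Add(-2, Add(-5, 0)) = Add(-2, -5) = -7)
Add(Mul(Add(-2, Mul(Add(6, Mul(5, 2)), -4)), -114), Function('D')(Function('r')(1, -2))) = Add(Mul(Add(-2, Mul(Add(6, Mul(5, 2)), -4)), -114), -7) = Add(Mul(Add(-2, Mul(Add(6, 10), -4)), -114), -7) = Add(Mul(Add(-2, Mul(16, -4)), -114), -7) = Add(Mul(Add(-2, -64), -114), -7) = Add(Mul(-66, -114), -7) = Add(7524, -7) = 7517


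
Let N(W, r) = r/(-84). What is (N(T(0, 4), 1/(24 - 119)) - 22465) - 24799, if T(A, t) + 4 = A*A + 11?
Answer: -377166719/7980 ≈ -47264.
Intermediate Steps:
T(A, t) = 7 + A**2 (T(A, t) = -4 + (A*A + 11) = -4 + (A**2 + 11) = -4 + (11 + A**2) = 7 + A**2)
N(W, r) = -r/84 (N(W, r) = r*(-1/84) = -r/84)
(N(T(0, 4), 1/(24 - 119)) - 22465) - 24799 = (-1/(84*(24 - 119)) - 22465) - 24799 = (-1/84/(-95) - 22465) - 24799 = (-1/84*(-1/95) - 22465) - 24799 = (1/7980 - 22465) - 24799 = -179270699/7980 - 24799 = -377166719/7980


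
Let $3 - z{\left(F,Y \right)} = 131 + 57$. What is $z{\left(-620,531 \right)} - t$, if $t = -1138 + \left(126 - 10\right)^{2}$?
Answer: $-12503$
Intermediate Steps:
$z{\left(F,Y \right)} = -185$ ($z{\left(F,Y \right)} = 3 - \left(131 + 57\right) = 3 - 188 = -185$)
$t = 12318$ ($t = -1138 + 116^{2} = -1138 + 13456 = 12318$)
$z{\left(-620,531 \right)} - t = -185 - 12318 = -12503$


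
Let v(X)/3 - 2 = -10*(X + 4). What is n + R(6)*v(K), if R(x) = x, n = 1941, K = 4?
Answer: 537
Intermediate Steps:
v(X) = -114 - 30*X (v(X) = 6 + 3*(-10*(X + 4)) = 6 + 3*(-10*(4 + X)) = 6 + 3*(-40 - 10*X) = 6 + (-120 - 30*X) = -114 - 30*X)
n + R(6)*v(K) = 1941 + 6*(-114 - 30*4) = 1941 + 6*(-114 - 120) = 1941 + 6*(-234) = 1941 - 1404 = 537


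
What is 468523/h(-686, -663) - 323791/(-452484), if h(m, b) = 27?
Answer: 23556433721/1357452 ≈ 17353.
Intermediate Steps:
468523/h(-686, -663) - 323791/(-452484) = 468523/27 - 323791/(-452484) = 468523*(1/27) - 323791*(-1/452484) = 468523/27 + 323791/452484 = 23556433721/1357452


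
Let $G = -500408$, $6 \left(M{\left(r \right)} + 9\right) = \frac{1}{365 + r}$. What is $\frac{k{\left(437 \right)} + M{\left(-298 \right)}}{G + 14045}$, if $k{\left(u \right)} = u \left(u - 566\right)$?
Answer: $\frac{22665563}{195517926} \approx 0.11593$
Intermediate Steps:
$M{\left(r \right)} = -9 + \frac{1}{6 \left(365 + r\right)}$
$k{\left(u \right)} = u \left(-566 + u\right)$
$\frac{k{\left(437 \right)} + M{\left(-298 \right)}}{G + 14045} = \frac{437 \left(-566 + 437\right) + \frac{-19709 - -16092}{6 \left(365 - 298\right)}}{-500408 + 14045} = \frac{437 \left(-129\right) + \frac{-19709 + 16092}{6 \cdot 67}}{-486363} = \left(-56373 + \frac{1}{6} \cdot \frac{1}{67} \left(-3617\right)\right) \left(- \frac{1}{486363}\right) = \left(-56373 - \frac{3617}{402}\right) \left(- \frac{1}{486363}\right) = \left(- \frac{22665563}{402}\right) \left(- \frac{1}{486363}\right) = \frac{22665563}{195517926}$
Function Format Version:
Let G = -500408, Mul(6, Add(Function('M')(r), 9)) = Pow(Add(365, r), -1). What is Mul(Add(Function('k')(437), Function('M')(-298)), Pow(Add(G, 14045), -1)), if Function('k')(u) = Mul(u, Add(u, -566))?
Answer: Rational(22665563, 195517926) ≈ 0.11593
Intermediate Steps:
Function('M')(r) = Add(-9, Mul(Rational(1, 6), Pow(Add(365, r), -1)))
Function('k')(u) = Mul(u, Add(-566, u))
Mul(Add(Function('k')(437), Function('M')(-298)), Pow(Add(G, 14045), -1)) = Mul(Add(Mul(437, Add(-566, 437)), Mul(Rational(1, 6), Pow(Add(365, -298), -1), Add(-19709, Mul(-54, -298)))), Pow(Add(-500408, 14045), -1)) = Mul(Add(Mul(437, -129), Mul(Rational(1, 6), Pow(67, -1), Add(-19709, 16092))), Pow(-486363, -1)) = Mul(Add(-56373, Mul(Rational(1, 6), Rational(1, 67), -3617)), Rational(-1, 486363)) = Mul(Add(-56373, Rational(-3617, 402)), Rational(-1, 486363)) = Mul(Rational(-22665563, 402), Rational(-1, 486363)) = Rational(22665563, 195517926)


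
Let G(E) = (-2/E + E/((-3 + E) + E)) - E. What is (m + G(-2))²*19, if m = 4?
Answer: 49419/49 ≈ 1008.6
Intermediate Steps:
G(E) = -E - 2/E + E/(-3 + 2*E) (G(E) = (-2/E + E/(-3 + 2*E)) - E = -E - 2/E + E/(-3 + 2*E))
(m + G(-2))²*19 = (4 + 2*(3 - 1*(-2)³ - 2*(-2) + 2*(-2)²)/(-2*(-3 + 2*(-2))))²*19 = (4 + 2*(-½)*(3 - 1*(-8) + 4 + 2*4)/(-3 - 4))²*19 = (4 + 2*(-½)*(3 + 8 + 4 + 8)/(-7))²*19 = (4 + 2*(-½)*(-⅐)*23)²*19 = (4 + 23/7)²*19 = (51/7)²*19 = (2601/49)*19 = 49419/49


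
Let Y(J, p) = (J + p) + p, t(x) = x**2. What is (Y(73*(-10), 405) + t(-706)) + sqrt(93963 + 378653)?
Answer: 498516 + 2*sqrt(118154) ≈ 4.9920e+5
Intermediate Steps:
Y(J, p) = J + 2*p
(Y(73*(-10), 405) + t(-706)) + sqrt(93963 + 378653) = ((73*(-10) + 2*405) + (-706)**2) + sqrt(93963 + 378653) = ((-730 + 810) + 498436) + sqrt(472616) = (80 + 498436) + 2*sqrt(118154) = 498516 + 2*sqrt(118154)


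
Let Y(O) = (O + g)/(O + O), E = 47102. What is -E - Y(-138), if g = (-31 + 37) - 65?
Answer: -13000349/276 ≈ -47103.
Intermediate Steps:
g = -59 (g = 6 - 65 = -59)
Y(O) = (-59 + O)/(2*O) (Y(O) = (O - 59)/(O + O) = (-59 + O)/((2*O)) = (-59 + O)*(1/(2*O)) = (-59 + O)/(2*O))
-E - Y(-138) = -1*47102 - (-59 - 138)/(2*(-138)) = -47102 - (-1)*(-197)/(2*138) = -47102 - 1*197/276 = -47102 - 197/276 = -13000349/276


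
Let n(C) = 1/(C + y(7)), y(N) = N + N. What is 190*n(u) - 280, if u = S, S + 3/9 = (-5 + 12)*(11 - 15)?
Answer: -12610/43 ≈ -293.26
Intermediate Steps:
y(N) = 2*N
S = -85/3 (S = -⅓ + (-5 + 12)*(11 - 15) = -⅓ + 7*(-4) = -⅓ - 28 = -85/3 ≈ -28.333)
u = -85/3 ≈ -28.333
n(C) = 1/(14 + C) (n(C) = 1/(C + 2*7) = 1/(C + 14) = 1/(14 + C))
190*n(u) - 280 = 190/(14 - 85/3) - 280 = 190/(-43/3) - 280 = 190*(-3/43) - 280 = -570/43 - 280 = -12610/43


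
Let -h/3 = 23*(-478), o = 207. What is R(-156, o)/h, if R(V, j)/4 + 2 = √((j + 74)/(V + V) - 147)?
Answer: -4/16491 + I*√3599310/1286298 ≈ -0.00024256 + 0.0014749*I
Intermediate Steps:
R(V, j) = -8 + 4*√(-147 + (74 + j)/(2*V)) (R(V, j) = -8 + 4*√((j + 74)/(V + V) - 147) = -8 + 4*√((74 + j)/((2*V)) - 147) = -8 + 4*√((74 + j)*(1/(2*V)) - 147) = -8 + 4*√((74 + j)/(2*V) - 147) = -8 + 4*√(-147 + (74 + j)/(2*V)))
h = 32982 (h = -69*(-478) = -3*(-10994) = 32982)
R(-156, o)/h = (-8 + 2*√2*√((74 + 207 - 294*(-156))/(-156)))/32982 = (-8 + 2*√2*√(-(74 + 207 + 45864)/156))*(1/32982) = (-8 + 2*√2*√(-1/156*46145))*(1/32982) = (-8 + 2*√2*√(-46145/156))*(1/32982) = (-8 + 2*√2*(I*√1799655/78))*(1/32982) = (-8 + I*√3599310/39)*(1/32982) = -4/16491 + I*√3599310/1286298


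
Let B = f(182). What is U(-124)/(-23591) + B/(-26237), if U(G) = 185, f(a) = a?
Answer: -9147407/618957067 ≈ -0.014779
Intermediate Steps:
B = 182
U(-124)/(-23591) + B/(-26237) = 185/(-23591) + 182/(-26237) = 185*(-1/23591) + 182*(-1/26237) = -185/23591 - 182/26237 = -9147407/618957067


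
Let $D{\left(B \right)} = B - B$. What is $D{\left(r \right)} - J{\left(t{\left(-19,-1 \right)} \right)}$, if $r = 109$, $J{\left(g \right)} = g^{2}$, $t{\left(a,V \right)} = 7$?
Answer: $-49$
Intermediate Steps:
$D{\left(B \right)} = 0$
$D{\left(r \right)} - J{\left(t{\left(-19,-1 \right)} \right)} = 0 - 7^{2} = 0 - 49 = -49$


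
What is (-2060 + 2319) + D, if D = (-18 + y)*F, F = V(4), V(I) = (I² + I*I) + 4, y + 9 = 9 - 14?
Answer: -893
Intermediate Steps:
y = -14 (y = -9 + (9 - 14) = -9 - 5 = -14)
V(I) = 4 + 2*I² (V(I) = (I² + I²) + 4 = 2*I² + 4 = 4 + 2*I²)
F = 36 (F = 4 + 2*4² = 4 + 2*16 = 4 + 32 = 36)
D = -1152 (D = (-18 - 14)*36 = -32*36 = -1152)
(-2060 + 2319) + D = (-2060 + 2319) - 1152 = 259 - 1152 = -893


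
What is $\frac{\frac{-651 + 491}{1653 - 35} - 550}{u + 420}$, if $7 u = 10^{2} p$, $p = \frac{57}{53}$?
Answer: $- \frac{16510613}{13066968} \approx -1.2635$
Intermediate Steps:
$p = \frac{57}{53}$ ($p = 57 \cdot \frac{1}{53} = \frac{57}{53} \approx 1.0755$)
$u = \frac{5700}{371}$ ($u = \frac{10^{2} \cdot \frac{57}{53}}{7} = \frac{100 \cdot \frac{57}{53}}{7} = \frac{1}{7} \cdot \frac{5700}{53} = \frac{5700}{371} \approx 15.364$)
$\frac{\frac{-651 + 491}{1653 - 35} - 550}{u + 420} = \frac{\frac{-651 + 491}{1653 - 35} - 550}{\frac{5700}{371} + 420} = \frac{- \frac{160}{1618} - 550}{\frac{161520}{371}} = \left(\left(-160\right) \frac{1}{1618} - 550\right) \frac{371}{161520} = \left(- \frac{80}{809} - 550\right) \frac{371}{161520} = \left(- \frac{445030}{809}\right) \frac{371}{161520} = - \frac{16510613}{13066968}$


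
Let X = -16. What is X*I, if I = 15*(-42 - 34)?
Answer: 18240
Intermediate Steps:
I = -1140 (I = 15*(-76) = -1140)
X*I = -16*(-1140) = 18240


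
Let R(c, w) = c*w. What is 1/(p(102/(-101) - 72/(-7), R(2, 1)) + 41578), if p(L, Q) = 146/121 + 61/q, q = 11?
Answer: 121/5031755 ≈ 2.4047e-5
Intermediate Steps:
p(L, Q) = 817/121 (p(L, Q) = 146/121 + 61/11 = 817/121)
1/(p(102/(-101) - 72/(-7), R(2, 1)) + 41578) = 1/(817/121 + 41578) = 1/(5031755/121) = 121/5031755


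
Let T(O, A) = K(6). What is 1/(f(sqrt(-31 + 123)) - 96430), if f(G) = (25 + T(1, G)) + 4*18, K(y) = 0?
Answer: -1/96333 ≈ -1.0381e-5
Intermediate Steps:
T(O, A) = 0
f(G) = 97 (f(G) = (25 + 0) + 4*18 = 25 + 72 = 97)
1/(f(sqrt(-31 + 123)) - 96430) = 1/(97 - 96430) = 1/(-96333) = -1/96333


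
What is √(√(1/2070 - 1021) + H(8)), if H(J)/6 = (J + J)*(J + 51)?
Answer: √(2696630400 + 690*I*√486097870)/690 ≈ 75.26 + 0.21229*I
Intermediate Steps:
H(J) = 12*J*(51 + J) (H(J) = 6*((J + J)*(J + 51)) = 6*((2*J)*(51 + J)) = 6*(2*J*(51 + J)) = 12*J*(51 + J))
√(√(1/2070 - 1021) + H(8)) = √(√(1/2070 - 1021) + 12*8*(51 + 8)) = √(√(1/2070 - 1021) + 12*8*59) = √(√(-2113469/2070) + 5664) = √(I*√486097870/690 + 5664) = √(5664 + I*√486097870/690)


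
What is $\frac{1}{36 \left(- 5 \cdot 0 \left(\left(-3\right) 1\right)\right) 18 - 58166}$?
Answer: $- \frac{1}{58166} \approx -1.7192 \cdot 10^{-5}$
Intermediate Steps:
$\frac{1}{36 \left(- 5 \cdot 0 \left(\left(-3\right) 1\right)\right) 18 - 58166} = \frac{1}{36 \left(- 5 \cdot 0 \left(-3\right)\right) 18 - 58166} = \frac{1}{36 \left(\left(-5\right) 0\right) 18 - 58166} = \frac{1}{36 \cdot 0 \cdot 18 - 58166} = \frac{1}{0 \cdot 18 - 58166} = \frac{1}{0 - 58166} = \frac{1}{-58166} = - \frac{1}{58166}$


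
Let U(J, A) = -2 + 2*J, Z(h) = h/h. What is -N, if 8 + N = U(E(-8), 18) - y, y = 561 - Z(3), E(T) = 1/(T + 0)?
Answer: 2281/4 ≈ 570.25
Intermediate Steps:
E(T) = 1/T
Z(h) = 1
y = 560 (y = 561 - 1*1 = 561 - 1 = 560)
N = -2281/4 (N = -8 + ((-2 + 2/(-8)) - 1*560) = -8 + ((-2 + 2*(-⅛)) - 560) = -8 + ((-2 - ¼) - 560) = -8 + (-9/4 - 560) = -8 - 2249/4 = -2281/4 ≈ -570.25)
-N = -1*(-2281/4) = 2281/4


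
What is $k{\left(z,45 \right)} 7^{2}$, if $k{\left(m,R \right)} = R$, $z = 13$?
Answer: $2205$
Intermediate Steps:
$k{\left(z,45 \right)} 7^{2} = 45 \cdot 7^{2} = 45 \cdot 49 = 2205$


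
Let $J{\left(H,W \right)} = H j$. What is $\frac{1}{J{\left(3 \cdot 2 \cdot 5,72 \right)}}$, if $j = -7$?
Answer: $- \frac{1}{210} \approx -0.0047619$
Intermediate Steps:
$J{\left(H,W \right)} = - 7 H$ ($J{\left(H,W \right)} = H \left(-7\right) = - 7 H$)
$\frac{1}{J{\left(3 \cdot 2 \cdot 5,72 \right)}} = \frac{1}{\left(-7\right) 3 \cdot 2 \cdot 5} = \frac{1}{\left(-7\right) 6 \cdot 5} = \frac{1}{\left(-7\right) 30} = \frac{1}{-210} = - \frac{1}{210}$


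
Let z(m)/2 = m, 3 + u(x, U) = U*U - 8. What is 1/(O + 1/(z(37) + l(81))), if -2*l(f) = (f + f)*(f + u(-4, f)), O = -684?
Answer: -537037/367333309 ≈ -0.0014620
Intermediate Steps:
u(x, U) = -11 + U² (u(x, U) = -3 + (U*U - 8) = -3 + (U² - 8) = -3 + (-8 + U²) = -11 + U²)
z(m) = 2*m
l(f) = -f*(-11 + f + f²) (l(f) = -(f + f)*(f + (-11 + f²))/2 = -2*f*(-11 + f + f²)/2 = -f*(-11 + f + f²))
1/(O + 1/(z(37) + l(81))) = 1/(-684 + 1/(2*37 + 81*(11 - 1*81 - 1*81²))) = 1/(-684 + 1/(74 + 81*(11 - 81 - 1*6561))) = 1/(-684 + 1/(74 + 81*(11 - 81 - 6561))) = 1/(-684 + 1/(74 + 81*(-6631))) = 1/(-684 + 1/(74 - 537111)) = 1/(-684 + 1/(-537037)) = 1/(-684 - 1/537037) = 1/(-367333309/537037) = -537037/367333309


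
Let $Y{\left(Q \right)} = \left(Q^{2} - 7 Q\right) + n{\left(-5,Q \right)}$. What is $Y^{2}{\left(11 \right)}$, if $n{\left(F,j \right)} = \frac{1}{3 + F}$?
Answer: $\frac{7569}{4} \approx 1892.3$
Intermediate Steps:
$Y{\left(Q \right)} = - \frac{1}{2} + Q^{2} - 7 Q$ ($Y{\left(Q \right)} = \left(Q^{2} - 7 Q\right) + \frac{1}{3 - 5} = \left(Q^{2} - 7 Q\right) + \frac{1}{-2} = \left(Q^{2} - 7 Q\right) - \frac{1}{2} = - \frac{1}{2} + Q^{2} - 7 Q$)
$Y^{2}{\left(11 \right)} = \left(- \frac{1}{2} + 11^{2} - 77\right)^{2} = \left(- \frac{1}{2} + 121 - 77\right)^{2} = \left(\frac{87}{2}\right)^{2} = \frac{7569}{4}$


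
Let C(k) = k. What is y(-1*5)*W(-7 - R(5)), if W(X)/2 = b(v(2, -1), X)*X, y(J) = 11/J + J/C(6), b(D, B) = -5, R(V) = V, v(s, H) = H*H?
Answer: -364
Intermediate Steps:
v(s, H) = H**2
y(J) = 11/J + J/6
W(X) = -10*X (W(X) = 2*(-5*X) = -10*X)
y(-1*5)*W(-7 - R(5)) = (11/((-1*5)) + (-1*5)/6)*(-10*(-7 - 1*5)) = (11/(-5) + (1/6)*(-5))*(-10*(-7 - 5)) = (11*(-1/5) - 5/6)*(-10*(-12)) = (-11/5 - 5/6)*120 = -91/30*120 = -364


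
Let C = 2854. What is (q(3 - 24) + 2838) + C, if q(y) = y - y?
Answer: 5692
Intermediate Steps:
q(y) = 0
(q(3 - 24) + 2838) + C = (0 + 2838) + 2854 = 2838 + 2854 = 5692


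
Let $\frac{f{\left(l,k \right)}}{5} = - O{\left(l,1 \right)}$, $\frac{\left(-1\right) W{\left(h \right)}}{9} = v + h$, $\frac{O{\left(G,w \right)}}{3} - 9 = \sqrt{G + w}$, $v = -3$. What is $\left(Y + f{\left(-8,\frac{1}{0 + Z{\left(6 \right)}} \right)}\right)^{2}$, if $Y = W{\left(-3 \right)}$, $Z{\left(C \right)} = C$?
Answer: $4986 + 2430 i \sqrt{7} \approx 4986.0 + 6429.2 i$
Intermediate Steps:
$O{\left(G,w \right)} = 27 + 3 \sqrt{G + w}$
$W{\left(h \right)} = 27 - 9 h$ ($W{\left(h \right)} = - 9 \left(-3 + h\right) = 27 - 9 h$)
$f{\left(l,k \right)} = -135 - 15 \sqrt{1 + l}$ ($f{\left(l,k \right)} = 5 \left(- (27 + 3 \sqrt{l + 1})\right) = 5 \left(- (27 + 3 \sqrt{1 + l})\right) = 5 \left(-27 - 3 \sqrt{1 + l}\right) = -135 - 15 \sqrt{1 + l}$)
$Y = 54$ ($Y = 27 - -27 = 27 + 27 = 54$)
$\left(Y + f{\left(-8,\frac{1}{0 + Z{\left(6 \right)}} \right)}\right)^{2} = \left(54 - \left(135 + 15 \sqrt{1 - 8}\right)\right)^{2} = \left(54 - \left(135 + 15 \sqrt{-7}\right)\right)^{2} = \left(54 - \left(135 + 15 i \sqrt{7}\right)\right)^{2} = \left(-81 - 15 i \sqrt{7}\right)^{2}$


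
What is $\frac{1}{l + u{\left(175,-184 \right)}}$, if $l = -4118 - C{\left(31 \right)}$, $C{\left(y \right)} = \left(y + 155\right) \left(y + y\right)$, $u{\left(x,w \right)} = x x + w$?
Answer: $\frac{1}{14791} \approx 6.7609 \cdot 10^{-5}$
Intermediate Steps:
$u{\left(x,w \right)} = w + x^{2}$ ($u{\left(x,w \right)} = x^{2} + w = w + x^{2}$)
$C{\left(y \right)} = 2 y \left(155 + y\right)$ ($C{\left(y \right)} = \left(155 + y\right) 2 y = 2 y \left(155 + y\right)$)
$l = -15650$ ($l = -4118 - 2 \cdot 31 \left(155 + 31\right) = -4118 - 2 \cdot 31 \cdot 186 = -4118 - 11532 = -15650$)
$\frac{1}{l + u{\left(175,-184 \right)}} = \frac{1}{-15650 - \left(184 - 175^{2}\right)} = \frac{1}{-15650 + \left(-184 + 30625\right)} = \frac{1}{-15650 + 30441} = \frac{1}{14791}$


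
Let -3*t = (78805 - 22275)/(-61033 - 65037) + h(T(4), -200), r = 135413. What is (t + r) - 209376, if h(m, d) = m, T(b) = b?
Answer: -932466466/12607 ≈ -73964.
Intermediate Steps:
t = -14925/12607 (t = -((78805 - 22275)/(-61033 - 65037) + 4)/3 = -(56530/(-126070) + 4)/3 = -(56530*(-1/126070) + 4)/3 = -(-5653/12607 + 4)/3 = -⅓*44775/12607 = -14925/12607 ≈ -1.1839)
(t + r) - 209376 = (-14925/12607 + 135413) - 209376 = 1707136766/12607 - 209376 = -932466466/12607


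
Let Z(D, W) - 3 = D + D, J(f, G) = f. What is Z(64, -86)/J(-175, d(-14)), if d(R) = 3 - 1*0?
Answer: -131/175 ≈ -0.74857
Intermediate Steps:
d(R) = 3 (d(R) = 3 + 0 = 3)
Z(D, W) = 3 + 2*D (Z(D, W) = 3 + (D + D) = 3 + 2*D)
Z(64, -86)/J(-175, d(-14)) = (3 + 2*64)/(-175) = (3 + 128)*(-1/175) = 131*(-1/175) = -131/175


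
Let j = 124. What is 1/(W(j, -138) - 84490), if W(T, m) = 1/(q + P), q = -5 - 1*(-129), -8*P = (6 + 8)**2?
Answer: -199/16813508 ≈ -1.1836e-5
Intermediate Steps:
P = -49/2 (P = -(6 + 8)**2/8 = -1/8*14**2 = -1/8*196 = -49/2 ≈ -24.500)
q = 124 (q = -5 + 129 = 124)
W(T, m) = 2/199 (W(T, m) = 1/(124 - 49/2) = 1/(199/2) = 2/199)
1/(W(j, -138) - 84490) = 1/(2/199 - 84490) = 1/(-16813508/199) = -199/16813508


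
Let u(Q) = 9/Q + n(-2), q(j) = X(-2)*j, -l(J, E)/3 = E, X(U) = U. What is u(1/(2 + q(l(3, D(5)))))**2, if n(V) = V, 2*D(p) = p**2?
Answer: 477481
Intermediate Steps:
D(p) = p**2/2
l(J, E) = -3*E
q(j) = -2*j
u(Q) = -2 + 9/Q (u(Q) = 9/Q - 2 = -2 + 9/Q)
u(1/(2 + q(l(3, D(5)))))**2 = (-2 + 9/(1/(2 - (-6)*(1/2)*5**2)))**2 = (-2 + 9/(1/(2 - (-6)*(1/2)*25)))**2 = (-2 + 9/(1/(2 - (-6)*25/2)))**2 = (-2 + 9/(1/(2 - 2*(-75/2))))**2 = (-2 + 9/(1/(2 + 75)))**2 = (-2 + 9/(1/77))**2 = (-2 + 9*77)**2 = (-2 + 693)**2 = 691**2 = 477481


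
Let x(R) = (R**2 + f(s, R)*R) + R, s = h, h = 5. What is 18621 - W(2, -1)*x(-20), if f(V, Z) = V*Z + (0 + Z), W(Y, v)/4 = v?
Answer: 29741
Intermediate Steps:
s = 5
W(Y, v) = 4*v
f(V, Z) = Z + V*Z (f(V, Z) = V*Z + Z = Z + V*Z)
x(R) = R + 7*R**2 (x(R) = (R**2 + (R*(1 + 5))*R) + R = (R**2 + (R*6)*R) + R = (R**2 + (6*R)*R) + R = (R**2 + 6*R**2) + R = 7*R**2 + R = R + 7*R**2)
18621 - W(2, -1)*x(-20) = 18621 - 4*(-1)*(-20*(1 + 7*(-20))) = 18621 - (-4)*(-20*(1 - 140)) = 18621 - (-4)*(-20*(-139)) = 18621 - (-4)*2780 = 18621 - 1*(-11120) = 18621 + 11120 = 29741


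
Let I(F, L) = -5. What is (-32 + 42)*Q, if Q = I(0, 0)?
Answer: -50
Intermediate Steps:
Q = -5
(-32 + 42)*Q = (-32 + 42)*(-5) = 10*(-5) = -50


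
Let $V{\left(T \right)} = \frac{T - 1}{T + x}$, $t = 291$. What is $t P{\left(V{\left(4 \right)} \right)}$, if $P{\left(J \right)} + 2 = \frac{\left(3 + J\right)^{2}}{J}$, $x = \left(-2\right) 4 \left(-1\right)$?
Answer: $\frac{46851}{4} \approx 11713.0$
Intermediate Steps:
$x = 8$ ($x = \left(-8\right) \left(-1\right) = 8$)
$V{\left(T \right)} = \frac{-1 + T}{8 + T}$ ($V{\left(T \right)} = \frac{T - 1}{T + 8} = \frac{-1 + T}{8 + T}$)
$P{\left(J \right)} = -2 + \frac{\left(3 + J\right)^{2}}{J}$
$t P{\left(V{\left(4 \right)} \right)} = 291 \left(-2 + \frac{\left(3 + \frac{-1 + 4}{8 + 4}\right)^{2}}{\frac{1}{8 + 4} \left(-1 + 4\right)}\right) = 291 \left(-2 + \frac{\left(3 + \frac{1}{12} \cdot 3\right)^{2}}{\frac{1}{12} \cdot 3}\right) = 291 \left(-2 + \frac{1}{\frac{1}{4}} \left(3 + \frac{1}{4}\right)^{2}\right) = 291 \left(-2 + 4 \left(\frac{13}{4}\right)^{2}\right) = 291 \left(-2 + 4 \cdot \frac{169}{16}\right) = 291 \left(-2 + \frac{169}{4}\right) = 291 \cdot \frac{161}{4} = \frac{46851}{4}$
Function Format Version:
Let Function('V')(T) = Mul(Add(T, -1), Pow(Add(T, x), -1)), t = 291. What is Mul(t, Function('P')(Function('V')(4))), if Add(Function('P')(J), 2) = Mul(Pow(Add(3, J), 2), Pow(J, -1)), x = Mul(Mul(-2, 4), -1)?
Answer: Rational(46851, 4) ≈ 11713.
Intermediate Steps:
x = 8 (x = Mul(-8, -1) = 8)
Function('V')(T) = Mul(Pow(Add(8, T), -1), Add(-1, T)) (Function('V')(T) = Mul(Add(T, -1), Pow(Add(T, 8), -1)) = Mul(Add(-1, T), Pow(Add(8, T), -1)) = Mul(Pow(Add(8, T), -1), Add(-1, T)))
Function('P')(J) = Add(-2, Mul(Pow(J, -1), Pow(Add(3, J), 2))) (Function('P')(J) = Add(-2, Mul(Pow(Add(3, J), 2), Pow(J, -1))) = Add(-2, Mul(Pow(J, -1), Pow(Add(3, J), 2))))
Mul(t, Function('P')(Function('V')(4))) = Mul(291, Add(-2, Mul(Pow(Mul(Pow(Add(8, 4), -1), Add(-1, 4)), -1), Pow(Add(3, Mul(Pow(Add(8, 4), -1), Add(-1, 4))), 2)))) = Mul(291, Add(-2, Mul(Pow(Mul(Pow(12, -1), 3), -1), Pow(Add(3, Mul(Pow(12, -1), 3)), 2)))) = Mul(291, Add(-2, Mul(Pow(Mul(Rational(1, 12), 3), -1), Pow(Add(3, Mul(Rational(1, 12), 3)), 2)))) = Mul(291, Add(-2, Mul(Pow(Rational(1, 4), -1), Pow(Add(3, Rational(1, 4)), 2)))) = Mul(291, Add(-2, Mul(4, Pow(Rational(13, 4), 2)))) = Mul(291, Add(-2, Mul(4, Rational(169, 16)))) = Mul(291, Add(-2, Rational(169, 4))) = Mul(291, Rational(161, 4)) = Rational(46851, 4)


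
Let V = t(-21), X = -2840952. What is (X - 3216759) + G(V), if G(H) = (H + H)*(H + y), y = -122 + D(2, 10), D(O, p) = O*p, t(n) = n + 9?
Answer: -6054975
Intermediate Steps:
t(n) = 9 + n
V = -12 (V = 9 - 21 = -12)
y = -102 (y = -122 + 2*10 = -122 + 20 = -102)
G(H) = 2*H*(-102 + H) (G(H) = (H + H)*(H - 102) = (2*H)*(-102 + H) = 2*H*(-102 + H))
(X - 3216759) + G(V) = (-2840952 - 3216759) + 2*(-12)*(-102 - 12) = -6057711 + 2*(-12)*(-114) = -6057711 + 2736 = -6054975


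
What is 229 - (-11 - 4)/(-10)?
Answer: 455/2 ≈ 227.50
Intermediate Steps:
229 - (-11 - 4)/(-10) = 229 - (-15)*(-1)/10 = 229 - 1*3/2 = 229 - 3/2 = 455/2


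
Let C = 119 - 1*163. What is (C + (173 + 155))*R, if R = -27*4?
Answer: -30672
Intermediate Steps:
C = -44 (C = 119 - 163 = -44)
R = -108
(C + (173 + 155))*R = (-44 + (173 + 155))*(-108) = (-44 + 328)*(-108) = 284*(-108) = -30672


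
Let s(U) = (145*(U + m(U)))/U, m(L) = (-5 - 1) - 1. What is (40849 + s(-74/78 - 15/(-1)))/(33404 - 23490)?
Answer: 22425127/5432872 ≈ 4.1277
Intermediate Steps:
m(L) = -7 (m(L) = -6 - 1 = -7)
s(U) = (-1015 + 145*U)/U (s(U) = (145*(U - 7))/U = (145*(-7 + U))/U = (-1015 + 145*U)/U)
(40849 + s(-74/78 - 15/(-1)))/(33404 - 23490) = (40849 + (145 - 1015/(-74/78 - 15/(-1))))/(33404 - 23490) = (40849 + (145 - 1015/(-74*1/78 - 15*(-1))))/9914 = (40849 + (145 - 1015/(-37/39 + 15)))*(1/9914) = (40849 + (145 - 1015/548/39))*(1/9914) = (40849 + (145 - 1015*39/548))*(1/9914) = (40849 + (145 - 39585/548))*(1/9914) = (40849 + 39875/548)*(1/9914) = (22425127/548)*(1/9914) = 22425127/5432872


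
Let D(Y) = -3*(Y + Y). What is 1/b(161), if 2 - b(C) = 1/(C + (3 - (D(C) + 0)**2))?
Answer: 932992/1865985 ≈ 0.50000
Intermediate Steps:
D(Y) = -6*Y
b(C) = 2 - 1/(3 + C - 36*C**2) (b(C) = 2 - 1/(C + (3 - (-6*C + 0)**2)) = 2 - 1/(C + (3 - (-6*C)**2)) = 2 - 1/(C + (3 - 36*C**2)) = 2 - 1/(3 + C - 36*C**2))
1/b(161) = 1/((5 - 72*161**2 + 2*161)/(3 + 161 - 36*161**2)) = 1/((5 - 72*25921 + 322)/(3 + 161 - 36*25921)) = 1/((5 - 1866312 + 322)/(3 + 161 - 933156)) = 1/(-1865985/(-932992)) = 1/(-1/932992*(-1865985)) = 1/(1865985/932992) = 932992/1865985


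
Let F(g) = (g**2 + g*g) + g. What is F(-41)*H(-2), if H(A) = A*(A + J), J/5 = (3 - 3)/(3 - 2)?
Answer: 13284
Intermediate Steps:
J = 0 (J = 5*((3 - 3)/(3 - 2)) = 5*(0/1) = 5*(0*1) = 5*0 = 0)
F(g) = g + 2*g**2 (F(g) = (g**2 + g**2) + g = 2*g**2 + g = g + 2*g**2)
H(A) = A**2 (H(A) = A*(A + 0) = A*A = A**2)
F(-41)*H(-2) = -41*(1 + 2*(-41))*(-2)**2 = -41*(1 - 82)*4 = -41*(-81)*4 = 3321*4 = 13284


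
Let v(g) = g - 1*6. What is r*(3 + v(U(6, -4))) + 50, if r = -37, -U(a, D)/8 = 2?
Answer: 753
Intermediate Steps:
U(a, D) = -16 (U(a, D) = -8*2 = -16)
v(g) = -6 + g (v(g) = g - 6 = -6 + g)
r*(3 + v(U(6, -4))) + 50 = -37*(3 + (-6 - 16)) + 50 = -37*(3 - 22) + 50 = -37*(-19) + 50 = 703 + 50 = 753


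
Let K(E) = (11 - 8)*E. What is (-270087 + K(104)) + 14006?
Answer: -255769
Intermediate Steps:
K(E) = 3*E
(-270087 + K(104)) + 14006 = (-270087 + 3*104) + 14006 = (-270087 + 312) + 14006 = -269775 + 14006 = -255769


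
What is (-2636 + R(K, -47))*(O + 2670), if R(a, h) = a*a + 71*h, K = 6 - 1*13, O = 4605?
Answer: -43097100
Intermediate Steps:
K = -7 (K = 6 - 13 = -7)
R(a, h) = a² + 71*h
(-2636 + R(K, -47))*(O + 2670) = (-2636 + ((-7)² + 71*(-47)))*(4605 + 2670) = (-2636 + (49 - 3337))*7275 = (-2636 - 3288)*7275 = -5924*7275 = -43097100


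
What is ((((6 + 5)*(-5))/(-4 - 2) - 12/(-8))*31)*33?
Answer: 10912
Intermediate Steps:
((((6 + 5)*(-5))/(-4 - 2) - 12/(-8))*31)*33 = (((11*(-5))/(-6) - 12*(-1/8))*31)*33 = ((-55*(-1/6) + 3/2)*31)*33 = ((55/6 + 3/2)*31)*33 = ((32/3)*31)*33 = (992/3)*33 = 10912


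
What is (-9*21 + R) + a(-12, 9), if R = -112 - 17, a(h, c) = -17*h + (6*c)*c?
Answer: 372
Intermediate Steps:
a(h, c) = -17*h + 6*c²
R = -129
(-9*21 + R) + a(-12, 9) = (-9*21 - 129) + (-17*(-12) + 6*9²) = (-189 - 129) + (204 + 6*81) = -318 + (204 + 486) = -318 + 690 = 372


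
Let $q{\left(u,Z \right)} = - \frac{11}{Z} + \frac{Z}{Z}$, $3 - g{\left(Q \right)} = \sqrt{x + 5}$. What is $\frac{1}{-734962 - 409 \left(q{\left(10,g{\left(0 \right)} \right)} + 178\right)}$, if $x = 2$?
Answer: $- \frac{1602849}{1284491614897} - \frac{4499 \sqrt{7}}{1284491614897} \approx -1.2571 \cdot 10^{-6}$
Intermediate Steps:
$g{\left(Q \right)} = 3 - \sqrt{7}$ ($g{\left(Q \right)} = 3 - \sqrt{2 + 5} = 3 - \sqrt{7}$)
$q{\left(u,Z \right)} = 1 - \frac{11}{Z}$ ($q{\left(u,Z \right)} = - \frac{11}{Z} + 1 = 1 - \frac{11}{Z}$)
$\frac{1}{-734962 - 409 \left(q{\left(10,g{\left(0 \right)} \right)} + 178\right)} = \frac{1}{-734962 - 409 \left(\frac{-11 + \left(3 - \sqrt{7}\right)}{3 - \sqrt{7}} + 178\right)} = \frac{1}{-734962 - 409 \left(\frac{-8 - \sqrt{7}}{3 - \sqrt{7}} + 178\right)} = \frac{1}{-734962 - 409 \left(178 + \frac{-8 - \sqrt{7}}{3 - \sqrt{7}}\right)} = \frac{1}{-734962 - \left(72802 + \frac{409 \left(-8 - \sqrt{7}\right)}{3 - \sqrt{7}}\right)} = \frac{1}{-807764 - \frac{409 \left(-8 - \sqrt{7}\right)}{3 - \sqrt{7}}}$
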